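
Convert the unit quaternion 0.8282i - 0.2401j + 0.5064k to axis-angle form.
axis = (0.8282, -0.2401, 0.5064), θ = π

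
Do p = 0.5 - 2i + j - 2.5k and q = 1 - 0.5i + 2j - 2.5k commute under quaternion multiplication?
No: pq = -8.75 + 0.25i - 1.75j - 7.25k ≠ -8.75 - 4.75i + 5.75j - 0.25k = qp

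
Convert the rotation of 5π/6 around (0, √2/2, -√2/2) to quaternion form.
0.2588 + 0.683j - 0.683k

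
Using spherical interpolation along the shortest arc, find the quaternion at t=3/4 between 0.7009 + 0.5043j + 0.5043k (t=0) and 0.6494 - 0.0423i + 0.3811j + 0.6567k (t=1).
0.665 - 0.0318i + 0.4137j + 0.621k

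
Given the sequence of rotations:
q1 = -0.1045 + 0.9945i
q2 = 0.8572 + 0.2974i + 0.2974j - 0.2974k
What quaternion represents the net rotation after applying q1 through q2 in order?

q2 · q1 = -0.3853 + 0.8214i - 0.3268j - 0.2647k
-0.3853 + 0.8214i - 0.3268j - 0.2647k


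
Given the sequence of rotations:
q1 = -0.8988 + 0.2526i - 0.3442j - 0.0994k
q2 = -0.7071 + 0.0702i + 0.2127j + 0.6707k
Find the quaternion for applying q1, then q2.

q2 · q1 = 0.7577 - 0.032i + 0.2286j - 0.6104k
0.7577 - 0.032i + 0.2286j - 0.6104k


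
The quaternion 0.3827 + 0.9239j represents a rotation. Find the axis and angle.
axis = (0, 1, 0), θ = 3π/4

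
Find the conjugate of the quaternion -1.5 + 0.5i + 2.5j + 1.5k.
-1.5 - 0.5i - 2.5j - 1.5k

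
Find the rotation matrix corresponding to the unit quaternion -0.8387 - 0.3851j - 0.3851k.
[[0.4068, -0.646, 0.646], [0.646, 0.7034, 0.2966], [-0.646, 0.2966, 0.7034]]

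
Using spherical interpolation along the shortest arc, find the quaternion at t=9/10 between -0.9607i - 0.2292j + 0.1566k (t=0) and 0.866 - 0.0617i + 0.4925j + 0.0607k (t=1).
-0.8501 - 0.0857i - 0.5184j - 0.0357k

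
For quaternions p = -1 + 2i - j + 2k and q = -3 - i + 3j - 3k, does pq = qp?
No: pq = 14 - 8i + 4j + 2k ≠ 14 - 2i - 4j - 8k = qp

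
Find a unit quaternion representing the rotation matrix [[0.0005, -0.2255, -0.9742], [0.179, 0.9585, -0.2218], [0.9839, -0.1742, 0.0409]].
0.7071 + 0.0168i - 0.6923j + 0.143k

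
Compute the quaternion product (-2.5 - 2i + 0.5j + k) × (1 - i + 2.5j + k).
-6.75 - 1.5i - 4.75j - 6k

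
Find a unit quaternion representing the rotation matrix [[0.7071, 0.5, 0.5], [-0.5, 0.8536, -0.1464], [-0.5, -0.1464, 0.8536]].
0.9239 + 0.2706j - 0.2706k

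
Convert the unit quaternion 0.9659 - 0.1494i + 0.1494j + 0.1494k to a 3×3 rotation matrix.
[[0.9107, -0.3333, 0.244], [0.244, 0.9107, 0.3333], [-0.3333, -0.244, 0.9107]]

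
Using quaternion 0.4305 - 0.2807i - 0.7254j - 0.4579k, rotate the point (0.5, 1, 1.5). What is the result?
(0.014, 1.789, 0.548)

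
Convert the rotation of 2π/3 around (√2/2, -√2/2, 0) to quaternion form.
0.5 + 0.6124i - 0.6124j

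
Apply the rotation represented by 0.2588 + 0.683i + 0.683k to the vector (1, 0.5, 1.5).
(1.29, -0.61, 1.21)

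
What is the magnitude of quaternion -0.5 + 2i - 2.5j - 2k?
3.808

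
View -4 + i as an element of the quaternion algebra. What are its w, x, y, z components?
-4 + i + 0j + 0k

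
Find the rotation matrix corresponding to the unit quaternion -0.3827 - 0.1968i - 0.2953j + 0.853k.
[[-0.6296, 0.7691, -0.1097], [-0.5367, -0.5327, -0.6544], [-0.5618, -0.3532, 0.7481]]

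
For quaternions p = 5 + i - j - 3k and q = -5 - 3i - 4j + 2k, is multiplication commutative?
No: pq = -20 - 34i - 8j + 18k ≠ -20 - 6i - 22j + 32k = qp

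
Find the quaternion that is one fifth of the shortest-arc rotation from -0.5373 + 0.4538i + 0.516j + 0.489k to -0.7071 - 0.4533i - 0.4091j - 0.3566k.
-0.2924 + 0.5353i + 0.5794j + 0.5406k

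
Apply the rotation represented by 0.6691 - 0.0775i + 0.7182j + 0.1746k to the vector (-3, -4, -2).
(-0.21, -4.784, 2.463)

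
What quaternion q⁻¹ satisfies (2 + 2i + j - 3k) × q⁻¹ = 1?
0.1111 - 0.1111i - 0.0556j + 0.1667k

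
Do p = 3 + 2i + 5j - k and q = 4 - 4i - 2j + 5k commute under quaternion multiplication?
No: pq = 35 + 19i + 8j + 27k ≠ 35 - 27i + 20j - 5k = qp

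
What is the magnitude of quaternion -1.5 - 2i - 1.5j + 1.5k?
3.279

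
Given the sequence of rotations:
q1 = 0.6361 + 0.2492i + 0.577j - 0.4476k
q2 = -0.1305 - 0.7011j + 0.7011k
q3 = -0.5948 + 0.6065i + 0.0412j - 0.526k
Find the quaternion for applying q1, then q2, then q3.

q2 · q1 = 0.6353 - 0.1232i - 0.3466j + 0.6791k
q3 · q2 · q1 = 0.0683 + 0.3043i - 0.1147j - 0.9432k
0.0683 + 0.3043i - 0.1147j - 0.9432k


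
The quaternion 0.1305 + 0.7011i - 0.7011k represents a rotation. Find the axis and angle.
axis = (√2/2, 0, -√2/2), θ = 165°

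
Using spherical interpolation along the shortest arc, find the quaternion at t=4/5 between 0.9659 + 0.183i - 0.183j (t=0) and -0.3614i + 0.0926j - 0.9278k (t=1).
0.2841 + 0.3905i - 0.1401j + 0.8644k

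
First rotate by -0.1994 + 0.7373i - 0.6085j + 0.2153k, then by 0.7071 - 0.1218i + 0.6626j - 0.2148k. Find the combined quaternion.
0.3982 + 0.5576i - 0.6945j - 0.2193k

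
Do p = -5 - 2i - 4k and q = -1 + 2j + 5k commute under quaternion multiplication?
No: pq = 25 + 10i - 25k ≠ 25 - 6i - 20j - 17k = qp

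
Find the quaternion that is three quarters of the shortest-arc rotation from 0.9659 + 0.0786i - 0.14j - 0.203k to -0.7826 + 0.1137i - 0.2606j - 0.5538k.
0.9046 - 0.0685i + 0.1686j + 0.3854k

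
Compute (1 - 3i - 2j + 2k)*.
1 + 3i + 2j - 2k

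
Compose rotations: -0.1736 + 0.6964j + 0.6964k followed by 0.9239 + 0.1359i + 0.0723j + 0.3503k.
-0.4547 - 0.2172i + 0.5362j + 0.6772k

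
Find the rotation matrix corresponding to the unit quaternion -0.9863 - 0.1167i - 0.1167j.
[[0.9728, 0.0272, 0.2302], [0.0272, 0.9728, -0.2302], [-0.2302, 0.2302, 0.9455]]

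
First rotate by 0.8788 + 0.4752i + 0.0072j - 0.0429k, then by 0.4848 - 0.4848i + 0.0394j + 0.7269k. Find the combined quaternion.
0.6873 - 0.2026i + 0.3627j + 0.5958k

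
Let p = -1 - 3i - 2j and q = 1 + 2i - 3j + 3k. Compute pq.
-1 - 11i + 10j + 10k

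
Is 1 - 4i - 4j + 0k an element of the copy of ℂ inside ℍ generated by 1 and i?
No. The quaternion 1 - 4i - 4j has j-coefficient y = -4 and k-coefficient z = 0, not both zero, so it does not lie in the complex subalgebra spanned by 1 and i.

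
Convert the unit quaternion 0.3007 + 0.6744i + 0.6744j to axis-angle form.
axis = (√2/2, √2/2, 0), θ = 145°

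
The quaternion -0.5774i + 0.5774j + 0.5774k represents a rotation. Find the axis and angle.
axis = (-√3/3, √3/3, √3/3), θ = π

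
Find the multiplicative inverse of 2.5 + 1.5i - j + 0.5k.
0.2564 - 0.1538i + 0.1026j - 0.0513k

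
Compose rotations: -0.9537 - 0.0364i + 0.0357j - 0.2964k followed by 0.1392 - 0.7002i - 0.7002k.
-0.3658 + 0.6877i - 0.1771j + 0.6015k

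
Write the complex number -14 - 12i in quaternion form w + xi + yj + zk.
-14 - 12i + 0j + 0k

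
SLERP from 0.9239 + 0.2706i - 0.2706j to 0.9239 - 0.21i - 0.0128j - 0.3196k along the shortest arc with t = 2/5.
0.9718 + 0.0807i - 0.1753j - 0.1356k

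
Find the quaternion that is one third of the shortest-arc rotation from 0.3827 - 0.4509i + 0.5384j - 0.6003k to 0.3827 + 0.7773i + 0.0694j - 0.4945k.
0.4945 - 0.0105i + 0.4772j - 0.7264k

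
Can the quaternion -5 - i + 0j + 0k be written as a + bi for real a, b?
Yes. The quaternion -5 - i has j- and k-coefficients y = z = 0, so it lies in the complex subalgebra spanned by 1 and i.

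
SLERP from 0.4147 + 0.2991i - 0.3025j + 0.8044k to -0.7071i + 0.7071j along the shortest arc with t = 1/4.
0.3438 + 0.466i - 0.4689j + 0.6669k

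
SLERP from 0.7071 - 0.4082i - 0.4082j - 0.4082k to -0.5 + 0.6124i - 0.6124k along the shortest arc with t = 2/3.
0.6823 - 0.6437i - 0.1712j + 0.3013k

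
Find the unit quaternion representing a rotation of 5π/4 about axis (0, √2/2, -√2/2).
-0.3827 + 0.6533j - 0.6533k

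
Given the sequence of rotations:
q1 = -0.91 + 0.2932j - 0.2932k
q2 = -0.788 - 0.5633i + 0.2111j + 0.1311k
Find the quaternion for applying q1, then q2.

q2 · q1 = 0.6936 + 0.4123i - 0.5883j - 0.0534k
0.6936 + 0.4123i - 0.5883j - 0.0534k


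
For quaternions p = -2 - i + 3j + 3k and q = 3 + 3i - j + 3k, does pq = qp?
No: pq = -9 + 3i + 23j - 5k ≠ -9 - 21i - j + 11k = qp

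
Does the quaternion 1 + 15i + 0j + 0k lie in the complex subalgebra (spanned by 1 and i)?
Yes. The quaternion 1 + 15i has j- and k-coefficients y = z = 0, so it lies in the complex subalgebra spanned by 1 and i.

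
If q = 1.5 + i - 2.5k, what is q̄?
1.5 - i + 2.5k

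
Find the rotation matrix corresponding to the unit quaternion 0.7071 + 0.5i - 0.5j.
[[0.5, -0.5, -0.7071], [-0.5, 0.5, -0.7071], [0.7071, 0.7071, 0]]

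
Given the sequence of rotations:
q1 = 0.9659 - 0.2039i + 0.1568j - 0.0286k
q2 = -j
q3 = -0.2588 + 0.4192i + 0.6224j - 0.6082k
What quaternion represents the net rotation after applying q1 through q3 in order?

q2 · q1 = 0.1568 + 0.0286i - 0.9659j - 0.2039k
q3 · q2 · q1 = 0.4246 - 0.656i + 0.4156j - 0.4653k
0.4246 - 0.656i + 0.4156j - 0.4653k


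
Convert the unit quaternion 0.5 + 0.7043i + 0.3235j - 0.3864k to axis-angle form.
axis = (0.8133, 0.3735, -0.4462), θ = 2π/3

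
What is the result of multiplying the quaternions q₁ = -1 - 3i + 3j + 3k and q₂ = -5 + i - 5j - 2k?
29 + 23i - 13j - k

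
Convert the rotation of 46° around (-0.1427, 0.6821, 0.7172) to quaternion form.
0.9205 - 0.0558i + 0.2665j + 0.2802k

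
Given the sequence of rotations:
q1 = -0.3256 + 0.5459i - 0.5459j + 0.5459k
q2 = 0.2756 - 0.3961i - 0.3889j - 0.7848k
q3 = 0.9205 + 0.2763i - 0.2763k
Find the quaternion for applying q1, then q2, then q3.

q2 · q1 = 0.3426 - 0.3613i - 0.236j + 0.8345k
q3 · q2 · q1 = 0.6458 - 0.3031i - 0.348j + 0.6083k
0.6458 - 0.3031i - 0.348j + 0.6083k


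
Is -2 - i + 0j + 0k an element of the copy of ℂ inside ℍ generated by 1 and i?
Yes. The quaternion -2 - i has j- and k-coefficients y = z = 0, so it lies in the complex subalgebra spanned by 1 and i.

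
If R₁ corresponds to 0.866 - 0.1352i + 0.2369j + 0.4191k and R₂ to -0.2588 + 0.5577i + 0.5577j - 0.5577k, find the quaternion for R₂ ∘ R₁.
-0.0471 + 0.8838i + 0.2633j - 0.3839k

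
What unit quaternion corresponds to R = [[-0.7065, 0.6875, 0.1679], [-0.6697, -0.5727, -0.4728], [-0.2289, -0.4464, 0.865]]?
-0.3827 - 0.0172i - 0.2592j + 0.8866k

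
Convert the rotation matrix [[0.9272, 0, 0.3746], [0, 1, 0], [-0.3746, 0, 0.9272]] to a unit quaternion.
0.9816 + 0.1908j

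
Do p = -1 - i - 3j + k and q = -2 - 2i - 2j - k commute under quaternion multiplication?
No: pq = -5 + 9i + 5j - 5k ≠ -5 - i + 11j + 3k = qp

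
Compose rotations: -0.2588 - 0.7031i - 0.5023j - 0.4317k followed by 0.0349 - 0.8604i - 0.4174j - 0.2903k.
-0.949 + 0.2325i - 0.0768j + 0.1988k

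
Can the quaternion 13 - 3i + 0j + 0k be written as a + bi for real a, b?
Yes. The quaternion 13 - 3i has j- and k-coefficients y = z = 0, so it lies in the complex subalgebra spanned by 1 and i.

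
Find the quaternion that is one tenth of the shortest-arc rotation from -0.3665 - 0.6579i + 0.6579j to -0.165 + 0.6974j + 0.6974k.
-0.3615 - 0.6136i + 0.697j + 0.0835k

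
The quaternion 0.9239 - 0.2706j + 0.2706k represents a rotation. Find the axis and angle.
axis = (0, -√2/2, √2/2), θ = π/4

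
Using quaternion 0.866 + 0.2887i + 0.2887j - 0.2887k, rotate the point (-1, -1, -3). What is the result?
(-2.333, 1.667, -1.666)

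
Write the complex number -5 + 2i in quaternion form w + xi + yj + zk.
-5 + 2i + 0j + 0k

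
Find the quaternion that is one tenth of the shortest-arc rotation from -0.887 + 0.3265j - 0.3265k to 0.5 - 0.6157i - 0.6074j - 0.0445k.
-0.877 + 0.0705i + 0.3713j - 0.2967k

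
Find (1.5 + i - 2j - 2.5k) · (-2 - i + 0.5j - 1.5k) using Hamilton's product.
-4.75 + 0.75i + 8.75j + 1.25k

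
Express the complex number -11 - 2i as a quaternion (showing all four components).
-11 - 2i + 0j + 0k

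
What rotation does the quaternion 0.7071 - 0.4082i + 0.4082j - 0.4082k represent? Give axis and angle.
axis = (-√3/3, √3/3, -√3/3), θ = π/2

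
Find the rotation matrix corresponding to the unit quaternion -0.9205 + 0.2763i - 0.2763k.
[[0.8473, -0.5087, -0.1527], [0.5087, 0.6946, 0.5087], [-0.1527, -0.5087, 0.8473]]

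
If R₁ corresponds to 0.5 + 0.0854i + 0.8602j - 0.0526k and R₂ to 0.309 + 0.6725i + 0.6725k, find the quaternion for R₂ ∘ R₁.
0.1324 - 0.2158i + 0.3586j + 0.8985k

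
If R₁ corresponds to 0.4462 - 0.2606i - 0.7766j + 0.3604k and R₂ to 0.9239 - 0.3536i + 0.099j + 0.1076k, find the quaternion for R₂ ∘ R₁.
0.3582 - 0.2793i - 0.5739j + 0.6814k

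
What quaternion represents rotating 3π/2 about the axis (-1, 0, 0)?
-0.7071 - 0.7071i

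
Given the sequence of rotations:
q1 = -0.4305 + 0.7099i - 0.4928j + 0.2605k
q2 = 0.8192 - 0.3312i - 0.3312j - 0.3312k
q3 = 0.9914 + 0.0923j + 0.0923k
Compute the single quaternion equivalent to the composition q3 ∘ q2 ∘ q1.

q2 · q1 = -0.1945 + 0.4746i - 0.41j + 0.7543k
q3 · q2 · q1 = -0.2246 + 0.578i - 0.3806j + 0.6861k
-0.2246 + 0.578i - 0.3806j + 0.6861k


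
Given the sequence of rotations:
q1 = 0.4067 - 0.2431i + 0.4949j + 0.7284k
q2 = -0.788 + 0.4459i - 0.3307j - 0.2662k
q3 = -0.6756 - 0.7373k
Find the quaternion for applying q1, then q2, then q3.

q2 · q1 = 0.1455 + 0.2638i - 0.7846j - 0.542k
q3 · q2 · q1 = -0.4979 - 0.7567i + 0.3356j + 0.2589k
-0.4979 - 0.7567i + 0.3356j + 0.2589k


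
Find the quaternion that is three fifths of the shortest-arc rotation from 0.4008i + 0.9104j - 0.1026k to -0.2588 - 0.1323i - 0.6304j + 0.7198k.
0.1664 + 0.2606i + 0.8041j - 0.5078k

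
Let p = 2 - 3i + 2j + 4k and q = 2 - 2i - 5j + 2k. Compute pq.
14i - 8j + 31k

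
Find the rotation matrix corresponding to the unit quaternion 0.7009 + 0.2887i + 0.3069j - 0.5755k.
[[0.1492, 0.9839, 0.0979], [-0.6295, 0.1709, -0.7579], [-0.7625, 0.0515, 0.6449]]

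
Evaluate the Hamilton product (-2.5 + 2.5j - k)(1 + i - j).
-3.5i + 4j - 3.5k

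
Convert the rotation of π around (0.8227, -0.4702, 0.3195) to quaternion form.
0.8227i - 0.4702j + 0.3195k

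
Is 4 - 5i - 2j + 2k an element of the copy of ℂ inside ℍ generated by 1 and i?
No. The quaternion 4 - 5i - 2j + 2k has j-coefficient y = -2 and k-coefficient z = 2, not both zero, so it does not lie in the complex subalgebra spanned by 1 and i.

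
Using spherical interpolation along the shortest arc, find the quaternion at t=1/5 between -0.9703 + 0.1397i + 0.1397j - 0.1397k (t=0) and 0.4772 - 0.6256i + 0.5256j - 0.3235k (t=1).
-0.9603 + 0.2759i - 0.0087j - 0.0413k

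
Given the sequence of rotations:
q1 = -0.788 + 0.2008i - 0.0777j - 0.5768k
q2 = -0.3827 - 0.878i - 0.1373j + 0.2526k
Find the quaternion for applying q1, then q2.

q2 · q1 = 0.6129 + 0.7138i - 0.3178j + 0.1175k
0.6129 + 0.7138i - 0.3178j + 0.1175k


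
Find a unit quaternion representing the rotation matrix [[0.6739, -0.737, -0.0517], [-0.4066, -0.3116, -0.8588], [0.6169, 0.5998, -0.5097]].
0.4617 + 0.7898i - 0.362j + 0.1789k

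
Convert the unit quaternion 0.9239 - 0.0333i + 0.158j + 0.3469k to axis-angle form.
axis = (-0.087, 0.4129, 0.9066), θ = π/4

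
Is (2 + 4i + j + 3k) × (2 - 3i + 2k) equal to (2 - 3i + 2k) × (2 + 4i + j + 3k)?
No: pq = 10 + 4i - 15j + 13k ≠ 10 + 19j + 7k = qp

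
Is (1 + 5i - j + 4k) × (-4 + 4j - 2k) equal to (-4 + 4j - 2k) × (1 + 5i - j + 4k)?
No: pq = 8 - 34i + 18j + 2k ≠ 8 - 6i - 2j - 38k = qp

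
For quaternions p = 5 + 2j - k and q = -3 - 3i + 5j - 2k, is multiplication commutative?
No: pq = -27 - 14i + 22j - k ≠ -27 - 16i + 16j - 13k = qp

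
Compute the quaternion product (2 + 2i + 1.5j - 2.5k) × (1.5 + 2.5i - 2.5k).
-8.25 + 4.25i + j - 12.5k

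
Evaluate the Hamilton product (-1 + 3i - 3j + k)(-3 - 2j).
-3 - 7i + 11j - 9k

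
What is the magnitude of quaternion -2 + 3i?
√13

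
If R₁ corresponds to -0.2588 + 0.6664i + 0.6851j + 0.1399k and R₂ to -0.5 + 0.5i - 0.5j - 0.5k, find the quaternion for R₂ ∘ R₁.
0.2087 - 0.19i - 0.6163j + 0.7352k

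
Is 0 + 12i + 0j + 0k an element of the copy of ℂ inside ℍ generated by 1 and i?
Yes. The quaternion 12i has j- and k-coefficients y = z = 0, so it lies in the complex subalgebra spanned by 1 and i.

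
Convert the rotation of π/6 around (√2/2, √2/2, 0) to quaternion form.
0.9659 + 0.183i + 0.183j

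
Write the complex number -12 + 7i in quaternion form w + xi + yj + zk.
-12 + 7i + 0j + 0k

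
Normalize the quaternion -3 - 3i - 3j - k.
-0.5669 - 0.5669i - 0.5669j - 0.189k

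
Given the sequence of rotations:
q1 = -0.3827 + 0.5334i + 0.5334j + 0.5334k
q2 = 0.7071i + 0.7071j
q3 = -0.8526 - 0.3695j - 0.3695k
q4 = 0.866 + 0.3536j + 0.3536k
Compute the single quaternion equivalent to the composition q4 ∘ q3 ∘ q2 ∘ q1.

q2 · q1 = -0.7543 + 0.1066i - 0.6478j
q3 · q2 · q1 = 0.4038 - 0.3302i + 0.7916j + 0.3181k
q4 · q3 · q2 · q1 = -0.0427 - 0.4534i + 0.7116j + 0.535k
-0.0427 - 0.4534i + 0.7116j + 0.535k


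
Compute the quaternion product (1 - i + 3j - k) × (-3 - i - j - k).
-2 - 2i - 10j + 6k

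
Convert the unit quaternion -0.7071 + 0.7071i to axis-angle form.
axis = (1, 0, 0), θ = 3π/2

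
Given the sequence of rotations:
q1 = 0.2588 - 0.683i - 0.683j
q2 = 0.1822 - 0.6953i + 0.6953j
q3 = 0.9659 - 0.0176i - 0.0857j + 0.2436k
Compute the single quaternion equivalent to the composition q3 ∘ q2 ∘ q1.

q2 · q1 = 0.0472 - 0.3044i + 0.0555j + 0.9498k
q3 · q2 · q1 = -0.1864 - 0.3898i - 0.0079j + 0.9018k
-0.1864 - 0.3898i - 0.0079j + 0.9018k


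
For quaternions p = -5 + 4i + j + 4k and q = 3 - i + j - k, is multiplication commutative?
No: pq = -8 + 12i - 2j + 22k ≠ -8 + 22i - 2j + 12k = qp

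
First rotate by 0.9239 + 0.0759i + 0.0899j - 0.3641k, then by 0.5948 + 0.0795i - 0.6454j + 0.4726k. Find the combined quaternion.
0.7736 + 0.3111i - 0.478j + 0.2762k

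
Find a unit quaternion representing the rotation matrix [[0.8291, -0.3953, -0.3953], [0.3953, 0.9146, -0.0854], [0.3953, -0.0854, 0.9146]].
0.9563 - 0.2067j + 0.2067k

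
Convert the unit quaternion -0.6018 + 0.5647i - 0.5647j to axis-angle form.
axis = (√2/2, -√2/2, 0), θ = 254°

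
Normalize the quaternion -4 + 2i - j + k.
-0.8528 + 0.4264i - 0.2132j + 0.2132k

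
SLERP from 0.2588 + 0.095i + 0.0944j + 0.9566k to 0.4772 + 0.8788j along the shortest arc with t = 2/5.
0.4459 + 0.0708i + 0.5361j + 0.7133k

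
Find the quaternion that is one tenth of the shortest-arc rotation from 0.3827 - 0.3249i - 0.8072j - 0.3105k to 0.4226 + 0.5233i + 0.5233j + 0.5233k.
0.3056 - 0.3618i - 0.8088j - 0.3485k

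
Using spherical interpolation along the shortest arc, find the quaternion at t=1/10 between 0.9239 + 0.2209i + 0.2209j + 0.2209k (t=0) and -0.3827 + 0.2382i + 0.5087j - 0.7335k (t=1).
0.9247 + 0.1785i + 0.1436j + 0.304k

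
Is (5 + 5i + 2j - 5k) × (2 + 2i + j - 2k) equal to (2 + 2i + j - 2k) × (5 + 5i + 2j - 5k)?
No: pq = -12 + 21i + 9j - 19k ≠ -12 + 19i + 9j - 21k = qp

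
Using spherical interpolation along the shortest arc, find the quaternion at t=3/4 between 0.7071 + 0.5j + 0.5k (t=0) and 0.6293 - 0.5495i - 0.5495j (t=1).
0.7999 - 0.4837i - 0.3097j + 0.174k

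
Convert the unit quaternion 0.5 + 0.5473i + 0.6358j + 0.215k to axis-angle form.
axis = (0.632, 0.7342, 0.2483), θ = 2π/3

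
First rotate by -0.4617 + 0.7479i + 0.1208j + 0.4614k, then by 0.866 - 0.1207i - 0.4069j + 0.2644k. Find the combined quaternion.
-0.3824 + 0.4837i + 0.5459j + 0.5672k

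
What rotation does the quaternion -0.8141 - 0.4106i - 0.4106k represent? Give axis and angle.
axis = (-√2/2, 0, -√2/2), θ = 289°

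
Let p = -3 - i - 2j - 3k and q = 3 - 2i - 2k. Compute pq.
-17 + 7i - 2j - 7k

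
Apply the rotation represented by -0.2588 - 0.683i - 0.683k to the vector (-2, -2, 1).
(1.506, 0.671, -2.506)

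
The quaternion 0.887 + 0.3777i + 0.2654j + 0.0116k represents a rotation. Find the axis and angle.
axis = (0.8179, 0.5747, 0.0251), θ = 55°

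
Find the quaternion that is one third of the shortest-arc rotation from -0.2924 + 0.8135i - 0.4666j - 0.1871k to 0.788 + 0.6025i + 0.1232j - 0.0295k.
0.1176 + 0.9254i - 0.3207j - 0.164k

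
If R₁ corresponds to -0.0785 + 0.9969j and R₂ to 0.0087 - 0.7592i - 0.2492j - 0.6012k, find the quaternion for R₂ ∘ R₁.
0.2477 + 0.6589i + 0.0282j - 0.7097k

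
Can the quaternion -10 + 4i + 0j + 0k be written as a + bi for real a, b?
Yes. The quaternion -10 + 4i has j- and k-coefficients y = z = 0, so it lies in the complex subalgebra spanned by 1 and i.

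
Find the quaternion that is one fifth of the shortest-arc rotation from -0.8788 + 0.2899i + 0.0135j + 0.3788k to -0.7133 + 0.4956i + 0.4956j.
-0.8772 + 0.3455i + 0.118j + 0.3118k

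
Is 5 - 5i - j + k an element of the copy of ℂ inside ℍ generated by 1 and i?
No. The quaternion 5 - 5i - j + k has j-coefficient y = -1 and k-coefficient z = 1, not both zero, so it does not lie in the complex subalgebra spanned by 1 and i.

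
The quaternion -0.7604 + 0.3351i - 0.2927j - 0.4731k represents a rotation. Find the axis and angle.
axis = (0.516, -0.4507, -0.7285), θ = 279°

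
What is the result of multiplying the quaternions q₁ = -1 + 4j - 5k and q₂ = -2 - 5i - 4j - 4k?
-2 - 31i + 21j + 34k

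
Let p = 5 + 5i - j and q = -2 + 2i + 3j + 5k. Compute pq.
-17 - 5i - 8j + 42k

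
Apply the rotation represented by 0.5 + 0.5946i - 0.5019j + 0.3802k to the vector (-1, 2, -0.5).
(-2.136, 0.712, -0.423)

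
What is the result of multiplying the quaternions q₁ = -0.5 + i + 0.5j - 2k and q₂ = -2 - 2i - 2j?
4 - 5i + 4j + 3k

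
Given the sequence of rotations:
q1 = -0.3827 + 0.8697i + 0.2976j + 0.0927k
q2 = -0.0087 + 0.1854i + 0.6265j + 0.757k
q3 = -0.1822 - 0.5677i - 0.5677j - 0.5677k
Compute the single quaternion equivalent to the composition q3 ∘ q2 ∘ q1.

q2 · q1 = -0.4145 - 0.2457i + 0.3988j - 0.7802k
q3 · q2 · q1 = -0.2805 + 0.9494i - 0.1408j + 0.0116k
-0.2805 + 0.9494i - 0.1408j + 0.0116k


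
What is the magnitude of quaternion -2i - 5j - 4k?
√45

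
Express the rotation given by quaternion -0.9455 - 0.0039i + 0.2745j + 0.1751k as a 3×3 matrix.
[[0.788, 0.329, -0.5204], [-0.3333, 0.9386, 0.0888], [0.5177, 0.1035, 0.8493]]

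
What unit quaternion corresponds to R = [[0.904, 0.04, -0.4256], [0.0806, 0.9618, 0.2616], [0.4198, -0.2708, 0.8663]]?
0.9659 - 0.1378i - 0.2188j + 0.0105k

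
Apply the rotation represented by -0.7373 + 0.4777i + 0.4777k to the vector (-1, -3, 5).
(-0.375, 3.965, 4.375)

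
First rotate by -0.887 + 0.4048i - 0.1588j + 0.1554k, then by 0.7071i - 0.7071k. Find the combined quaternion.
-0.1764 - 0.7395i - 0.3961j + 0.5149k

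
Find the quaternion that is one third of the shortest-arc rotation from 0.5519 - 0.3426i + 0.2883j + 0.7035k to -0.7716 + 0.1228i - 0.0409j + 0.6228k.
0.8474 - 0.3521i + 0.2658j + 0.2956k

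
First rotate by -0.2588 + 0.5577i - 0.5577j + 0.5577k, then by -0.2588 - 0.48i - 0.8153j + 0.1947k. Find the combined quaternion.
-0.2286 - 0.3662i + 0.7316j + 0.5277k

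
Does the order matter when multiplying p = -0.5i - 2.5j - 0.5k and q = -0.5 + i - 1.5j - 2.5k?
Yes: pq = -4.5 + 5.75i - 0.5j + 3.5k ≠ -4.5 - 5.25i + 3j - 3k = qp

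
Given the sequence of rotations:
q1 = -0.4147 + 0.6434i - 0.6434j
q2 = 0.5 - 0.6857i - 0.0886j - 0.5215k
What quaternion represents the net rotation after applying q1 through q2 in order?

q2 · q1 = 0.1768 + 0.2705i - 0.6205j + 0.7145k
0.1768 + 0.2705i - 0.6205j + 0.7145k


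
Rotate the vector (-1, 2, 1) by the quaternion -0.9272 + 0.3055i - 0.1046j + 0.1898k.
(-0.02, 2.425, -0.343)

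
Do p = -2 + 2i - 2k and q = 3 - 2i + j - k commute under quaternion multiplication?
No: pq = -4 + 12i + 4j - 2k ≠ -4 + 8i - 8j - 6k = qp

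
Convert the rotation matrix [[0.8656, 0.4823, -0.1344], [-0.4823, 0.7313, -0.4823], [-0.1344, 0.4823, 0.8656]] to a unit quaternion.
0.9304 + 0.2592i - 0.2592k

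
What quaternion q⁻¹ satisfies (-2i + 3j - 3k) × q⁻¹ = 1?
0.0909i - 0.1364j + 0.1364k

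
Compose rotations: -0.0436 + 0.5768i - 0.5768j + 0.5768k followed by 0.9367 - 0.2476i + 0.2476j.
0.2448 + 0.6939i - 0.4083j + 0.5403k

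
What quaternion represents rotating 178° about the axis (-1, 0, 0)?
0.0175 - 0.9998i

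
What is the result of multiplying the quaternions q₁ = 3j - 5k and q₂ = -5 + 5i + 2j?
-6 + 10i - 40j + 10k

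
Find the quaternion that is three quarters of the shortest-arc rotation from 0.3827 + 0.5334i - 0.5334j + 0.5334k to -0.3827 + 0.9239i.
-0.2006 + 0.9496i - 0.1704j + 0.1704k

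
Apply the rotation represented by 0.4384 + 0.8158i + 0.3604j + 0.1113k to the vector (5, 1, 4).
(6.058, 0.532, -2.24)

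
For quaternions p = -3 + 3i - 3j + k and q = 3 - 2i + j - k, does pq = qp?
No: pq = 1 + 17i - 11j + 3k ≠ 1 + 13i - 13j + 9k = qp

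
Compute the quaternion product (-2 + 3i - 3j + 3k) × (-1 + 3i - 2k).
-1 - 3i + 18j + 10k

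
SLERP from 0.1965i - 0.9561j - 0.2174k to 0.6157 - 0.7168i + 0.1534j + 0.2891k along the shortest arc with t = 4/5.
-0.5424 + 0.6818i - 0.3803j - 0.3104k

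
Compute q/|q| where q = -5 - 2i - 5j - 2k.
-0.6565 - 0.2626i - 0.6565j - 0.2626k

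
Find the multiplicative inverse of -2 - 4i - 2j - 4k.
-0.05 + 0.1i + 0.05j + 0.1k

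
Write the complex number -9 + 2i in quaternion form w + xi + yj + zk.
-9 + 2i + 0j + 0k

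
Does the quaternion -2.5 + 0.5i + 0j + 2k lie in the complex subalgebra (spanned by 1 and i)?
No. The quaternion -2.5 + 0.5i + 2k has j-coefficient y = 0 and k-coefficient z = 2, not both zero, so it does not lie in the complex subalgebra spanned by 1 and i.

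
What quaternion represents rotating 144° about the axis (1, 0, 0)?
0.309 + 0.9511i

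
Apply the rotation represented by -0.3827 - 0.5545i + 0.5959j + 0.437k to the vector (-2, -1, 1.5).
(-0.9, 2.132, -1.376)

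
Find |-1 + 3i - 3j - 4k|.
√35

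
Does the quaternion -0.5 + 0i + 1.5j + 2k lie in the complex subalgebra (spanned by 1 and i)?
No. The quaternion -0.5 + 1.5j + 2k has j-coefficient y = 1.5 and k-coefficient z = 2, not both zero, so it does not lie in the complex subalgebra spanned by 1 and i.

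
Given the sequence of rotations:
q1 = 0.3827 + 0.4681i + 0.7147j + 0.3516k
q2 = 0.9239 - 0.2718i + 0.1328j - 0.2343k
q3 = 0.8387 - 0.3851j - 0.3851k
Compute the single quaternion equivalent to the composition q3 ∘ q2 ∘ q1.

q2 · q1 = 0.4683 + 0.5426i + 0.697j - 0.0212k
q3 · q2 · q1 = 0.653 + 0.7317i + 0.1953j + 0.0108k
0.653 + 0.7317i + 0.1953j + 0.0108k


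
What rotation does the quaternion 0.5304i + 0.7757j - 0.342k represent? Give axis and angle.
axis = (0.5304, 0.7757, -0.342), θ = π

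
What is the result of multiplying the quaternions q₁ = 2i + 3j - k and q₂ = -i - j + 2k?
7 + 5i - 3j + k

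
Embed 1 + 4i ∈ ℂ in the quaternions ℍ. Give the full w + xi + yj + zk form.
1 + 4i + 0j + 0k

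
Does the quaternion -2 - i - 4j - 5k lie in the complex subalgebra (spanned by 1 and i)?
No. The quaternion -2 - i - 4j - 5k has j-coefficient y = -4 and k-coefficient z = -5, not both zero, so it does not lie in the complex subalgebra spanned by 1 and i.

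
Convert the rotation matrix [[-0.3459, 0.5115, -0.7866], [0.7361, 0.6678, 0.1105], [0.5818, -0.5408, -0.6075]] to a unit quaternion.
-0.4226 + 0.3853i + 0.8095j - 0.1329k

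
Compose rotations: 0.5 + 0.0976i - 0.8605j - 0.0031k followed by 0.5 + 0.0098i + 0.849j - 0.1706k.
0.9791 - 0.0957i - 0.0224j - 0.1781k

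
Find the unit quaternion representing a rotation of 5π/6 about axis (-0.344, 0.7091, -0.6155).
0.2588 - 0.3323i + 0.6849j - 0.5945k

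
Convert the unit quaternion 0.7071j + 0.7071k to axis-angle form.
axis = (0, √2/2, √2/2), θ = π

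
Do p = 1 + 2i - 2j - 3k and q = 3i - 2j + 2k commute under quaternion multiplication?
No: pq = -4 - 7i - 15j + 4k ≠ -4 + 13i + 11j = qp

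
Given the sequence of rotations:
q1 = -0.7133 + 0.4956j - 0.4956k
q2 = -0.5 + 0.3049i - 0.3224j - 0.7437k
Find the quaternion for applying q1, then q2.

q2 · q1 = 0.1479 + 0.3109i + 0.1333j + 0.9294k
0.1479 + 0.3109i + 0.1333j + 0.9294k


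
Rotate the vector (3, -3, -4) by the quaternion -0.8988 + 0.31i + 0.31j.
(4.076, -4.076, 0.881)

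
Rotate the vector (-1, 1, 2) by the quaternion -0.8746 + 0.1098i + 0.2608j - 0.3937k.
(-2.271, -0.107, 0.913)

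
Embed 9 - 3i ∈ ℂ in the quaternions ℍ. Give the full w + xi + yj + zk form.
9 - 3i + 0j + 0k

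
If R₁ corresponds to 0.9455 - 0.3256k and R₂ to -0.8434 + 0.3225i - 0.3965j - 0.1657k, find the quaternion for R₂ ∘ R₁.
-0.8514 + 0.434i - 0.2699j + 0.1179k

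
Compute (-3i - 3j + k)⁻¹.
0.1579i + 0.1579j - 0.0526k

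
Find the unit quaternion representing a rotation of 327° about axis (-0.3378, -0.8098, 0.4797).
-0.9588 - 0.0959i - 0.23j + 0.1362k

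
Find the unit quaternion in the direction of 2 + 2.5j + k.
0.5963 + 0.7454j + 0.2981k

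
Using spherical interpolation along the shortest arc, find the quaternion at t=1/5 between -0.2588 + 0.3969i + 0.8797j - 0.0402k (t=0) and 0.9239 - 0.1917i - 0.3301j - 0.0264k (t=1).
-0.431 + 0.3791i + 0.8184j - 0.0279k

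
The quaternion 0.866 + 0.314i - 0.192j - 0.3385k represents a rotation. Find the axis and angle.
axis = (0.6279, -0.384, -0.6769), θ = π/3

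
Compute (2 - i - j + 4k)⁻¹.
0.0909 + 0.0455i + 0.0455j - 0.1818k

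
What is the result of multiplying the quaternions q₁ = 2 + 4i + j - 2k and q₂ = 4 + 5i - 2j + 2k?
-6 + 24i - 18j - 17k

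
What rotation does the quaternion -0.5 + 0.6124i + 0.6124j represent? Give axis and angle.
axis = (√2/2, √2/2, 0), θ = 4π/3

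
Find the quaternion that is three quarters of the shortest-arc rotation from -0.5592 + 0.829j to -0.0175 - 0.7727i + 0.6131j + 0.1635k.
-0.1801 - 0.6287i + 0.7447j + 0.133k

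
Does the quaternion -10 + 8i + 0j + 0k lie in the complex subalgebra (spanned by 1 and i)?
Yes. The quaternion -10 + 8i has j- and k-coefficients y = z = 0, so it lies in the complex subalgebra spanned by 1 and i.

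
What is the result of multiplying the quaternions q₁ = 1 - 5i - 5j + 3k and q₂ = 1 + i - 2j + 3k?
-13 - 13i + 11j + 21k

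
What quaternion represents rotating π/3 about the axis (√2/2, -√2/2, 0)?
0.866 + 0.3536i - 0.3536j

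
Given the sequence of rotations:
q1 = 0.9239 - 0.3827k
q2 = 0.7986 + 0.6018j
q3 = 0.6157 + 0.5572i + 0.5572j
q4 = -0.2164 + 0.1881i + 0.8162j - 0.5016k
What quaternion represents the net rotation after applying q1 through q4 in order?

q2 · q1 = 0.7378 - 0.2303i + 0.556j - 0.3056k
q3 · q2 · q1 = 0.2728 + 0.099i + 0.9237j + 0.25k
q4 · q3 · q2 · q1 = -0.7062 + 0.6973i - 0.0739j - 0.098k
-0.7062 + 0.6973i - 0.0739j - 0.098k


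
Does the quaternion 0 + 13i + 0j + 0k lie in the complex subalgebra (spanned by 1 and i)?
Yes. The quaternion 13i has j- and k-coefficients y = z = 0, so it lies in the complex subalgebra spanned by 1 and i.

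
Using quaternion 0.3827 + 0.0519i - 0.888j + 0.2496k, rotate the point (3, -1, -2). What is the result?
(-0.514, 0.393, 3.685)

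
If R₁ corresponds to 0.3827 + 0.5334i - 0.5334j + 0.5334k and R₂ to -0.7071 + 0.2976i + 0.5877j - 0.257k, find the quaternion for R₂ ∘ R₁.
0.0212 - 0.0869i + 0.3063j - 0.9477k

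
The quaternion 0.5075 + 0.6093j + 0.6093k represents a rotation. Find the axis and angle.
axis = (0, √2/2, √2/2), θ = 119°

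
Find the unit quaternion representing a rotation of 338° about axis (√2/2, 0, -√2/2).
-0.9816 + 0.1349i - 0.1349k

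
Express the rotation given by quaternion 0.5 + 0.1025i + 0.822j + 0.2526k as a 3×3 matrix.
[[-0.479, -0.0841, 0.8738], [0.4211, 0.8514, 0.3128], [-0.7702, 0.5178, -0.3724]]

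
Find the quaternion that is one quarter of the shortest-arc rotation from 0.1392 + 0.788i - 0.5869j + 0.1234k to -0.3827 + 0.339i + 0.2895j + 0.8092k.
-0.0116 + 0.818i - 0.4181j + 0.3948k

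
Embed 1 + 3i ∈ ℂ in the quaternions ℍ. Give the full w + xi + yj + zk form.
1 + 3i + 0j + 0k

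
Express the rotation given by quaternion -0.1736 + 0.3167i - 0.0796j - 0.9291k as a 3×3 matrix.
[[-0.7391, -0.373, -0.5609], [0.2722, -0.9271, 0.2579], [-0.6161, 0.038, 0.7867]]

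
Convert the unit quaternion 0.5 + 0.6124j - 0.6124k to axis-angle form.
axis = (0, √2/2, -√2/2), θ = 2π/3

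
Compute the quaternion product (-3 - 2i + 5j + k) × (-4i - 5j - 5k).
22 - 8i + j + 45k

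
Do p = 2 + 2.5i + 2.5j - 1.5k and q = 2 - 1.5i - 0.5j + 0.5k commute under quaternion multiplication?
No: pq = 9.75 + 2.5i + 5j + 0.5k ≠ 9.75 + 1.5i + 3j - 4.5k = qp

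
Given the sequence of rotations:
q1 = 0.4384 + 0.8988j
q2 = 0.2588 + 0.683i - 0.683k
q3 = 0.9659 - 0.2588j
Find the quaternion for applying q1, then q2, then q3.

q2 · q1 = 0.1135 + 0.9133i + 0.2326j + 0.3145k
q3 · q2 · q1 = 0.1698 + 0.8008i + 0.1953j + 0.5401k
0.1698 + 0.8008i + 0.1953j + 0.5401k


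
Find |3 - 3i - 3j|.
√27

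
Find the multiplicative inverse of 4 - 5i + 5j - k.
0.0597 + 0.0746i - 0.0746j + 0.0149k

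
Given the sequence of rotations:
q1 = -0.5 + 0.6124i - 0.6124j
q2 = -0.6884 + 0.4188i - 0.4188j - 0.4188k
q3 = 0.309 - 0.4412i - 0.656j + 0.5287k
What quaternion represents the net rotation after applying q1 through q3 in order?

q2 · q1 = -0.1687 - 0.8874i + 0.3745j + 0.2094k
q3 · q2 · q1 = -0.3087 - 0.5351i - 0.1504j - 0.7719k
-0.3087 - 0.5351i - 0.1504j - 0.7719k


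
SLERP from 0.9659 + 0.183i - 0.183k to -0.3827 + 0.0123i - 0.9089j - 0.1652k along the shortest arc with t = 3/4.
0.6332 + 0.0483i + 0.7682j + 0.0809k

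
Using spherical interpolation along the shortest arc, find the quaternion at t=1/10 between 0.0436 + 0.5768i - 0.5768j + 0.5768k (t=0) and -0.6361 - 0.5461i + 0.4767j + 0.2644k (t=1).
0.1188 + 0.6074i - 0.5989j + 0.5081k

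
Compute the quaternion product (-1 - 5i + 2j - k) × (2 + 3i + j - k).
10 - 14i - 5j - 12k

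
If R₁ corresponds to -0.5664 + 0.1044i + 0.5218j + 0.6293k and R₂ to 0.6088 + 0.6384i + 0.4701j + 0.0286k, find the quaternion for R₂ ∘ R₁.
-0.6748 - 0.0171i - 0.3474j + 0.651k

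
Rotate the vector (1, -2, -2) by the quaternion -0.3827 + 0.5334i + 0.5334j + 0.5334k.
(-2.414, -1.518, 0.932)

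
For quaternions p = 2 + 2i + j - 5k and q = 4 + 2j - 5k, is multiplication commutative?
No: pq = -19 + 13i + 18j - 26k ≠ -19 + 3i - 2j - 34k = qp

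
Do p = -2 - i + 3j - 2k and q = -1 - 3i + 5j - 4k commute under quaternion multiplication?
No: pq = -24 + 5i - 11j + 14k ≠ -24 + 9i - 15j + 6k = qp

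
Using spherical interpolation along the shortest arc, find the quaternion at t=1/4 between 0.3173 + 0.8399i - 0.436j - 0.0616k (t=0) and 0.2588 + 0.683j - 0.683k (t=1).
0.1891 + 0.7386i - 0.6206j + 0.183k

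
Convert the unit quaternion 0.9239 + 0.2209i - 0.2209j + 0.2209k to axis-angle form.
axis = (√3/3, -√3/3, √3/3), θ = π/4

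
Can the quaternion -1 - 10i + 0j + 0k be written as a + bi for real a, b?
Yes. The quaternion -1 - 10i has j- and k-coefficients y = z = 0, so it lies in the complex subalgebra spanned by 1 and i.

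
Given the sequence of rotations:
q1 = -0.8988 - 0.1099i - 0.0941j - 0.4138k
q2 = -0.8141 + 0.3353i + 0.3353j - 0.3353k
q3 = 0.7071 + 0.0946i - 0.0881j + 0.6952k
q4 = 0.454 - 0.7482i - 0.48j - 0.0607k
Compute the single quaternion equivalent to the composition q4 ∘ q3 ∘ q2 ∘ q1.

q2 · q1 = 0.6614 - 0.3822i - 0.0492j + 0.6435k
q3 · q2 · q1 = 0.0521 - 0.2302i - 0.4196j + 0.8765k
q4 · q3 · q2 · q1 = -0.2968 - 0.5897i + 0.4543j + 0.5982k
-0.2968 - 0.5897i + 0.4543j + 0.5982k


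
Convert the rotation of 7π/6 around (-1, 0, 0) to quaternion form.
-0.2588 - 0.9659i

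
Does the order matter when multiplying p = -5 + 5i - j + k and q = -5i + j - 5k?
Yes: pq = 31 + 29i + 15j + 25k ≠ 31 + 21i - 25j + 25k = qp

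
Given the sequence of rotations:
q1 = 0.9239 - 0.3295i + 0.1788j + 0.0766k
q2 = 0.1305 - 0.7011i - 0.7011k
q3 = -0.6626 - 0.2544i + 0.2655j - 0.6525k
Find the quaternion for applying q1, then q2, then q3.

q2 · q1 = -0.0567 - 0.5654i + 0.3081j - 0.7631k
q3 · q2 · q1 = -0.686 + 0.3875i - 0.0444j + 0.6144k
-0.686 + 0.3875i - 0.0444j + 0.6144k


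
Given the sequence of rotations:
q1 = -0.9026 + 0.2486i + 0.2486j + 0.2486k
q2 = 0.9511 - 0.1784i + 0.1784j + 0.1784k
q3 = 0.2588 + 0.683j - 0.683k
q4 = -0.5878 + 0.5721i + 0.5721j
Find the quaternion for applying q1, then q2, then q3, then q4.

q2 · q1 = -0.9028 + 0.3975i + 0.1641j - 0.0133k
q3 · q2 · q1 = -0.3548 + 0.2059i - 0.8456j + 0.3417k
q4 · q3 · q2 · q1 = 0.5745 - 0.1285i + 0.0986j - 0.8024k
0.5745 - 0.1285i + 0.0986j - 0.8024k


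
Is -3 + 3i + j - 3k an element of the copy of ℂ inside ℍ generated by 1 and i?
No. The quaternion -3 + 3i + j - 3k has j-coefficient y = 1 and k-coefficient z = -3, not both zero, so it does not lie in the complex subalgebra spanned by 1 and i.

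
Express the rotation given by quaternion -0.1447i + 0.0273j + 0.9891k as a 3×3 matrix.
[[-0.9581, -0.0079, -0.2862], [-0.0079, -0.9985, 0.054], [-0.2862, 0.054, 0.9566]]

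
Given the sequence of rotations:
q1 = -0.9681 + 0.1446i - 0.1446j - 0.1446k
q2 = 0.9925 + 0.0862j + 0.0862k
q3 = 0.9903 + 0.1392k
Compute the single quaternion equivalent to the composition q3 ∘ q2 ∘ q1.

q2 · q1 = -0.9359 + 0.1435i - 0.2145j - 0.2394k
q3 · q2 · q1 = -0.8935 + 0.172i - 0.1924j - 0.3674k
-0.8935 + 0.172i - 0.1924j - 0.3674k


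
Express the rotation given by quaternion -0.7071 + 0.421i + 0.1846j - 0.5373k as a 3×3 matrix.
[[0.3545, -0.6044, -0.7135], [0.9153, 0.0681, 0.397], [-0.1913, -0.7937, 0.5774]]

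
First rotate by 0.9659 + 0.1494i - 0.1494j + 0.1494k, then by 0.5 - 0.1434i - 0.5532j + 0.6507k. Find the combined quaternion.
0.3245 - 0.0492i - 0.4904j + 0.8073k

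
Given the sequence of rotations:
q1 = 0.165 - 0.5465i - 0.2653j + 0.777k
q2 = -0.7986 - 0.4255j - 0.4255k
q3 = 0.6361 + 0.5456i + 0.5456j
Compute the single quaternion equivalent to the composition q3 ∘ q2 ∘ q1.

q2 · q1 = 0.086 - 0.0071i + 0.3742j - 0.9233k
q3 · q2 · q1 = -0.1456 - 0.4613i + 0.7887j - 0.3793k
-0.1456 - 0.4613i + 0.7887j - 0.3793k


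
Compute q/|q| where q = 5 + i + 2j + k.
0.898 + 0.1796i + 0.3592j + 0.1796k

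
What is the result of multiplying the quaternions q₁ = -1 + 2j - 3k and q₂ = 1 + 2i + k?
2 - 4j - 8k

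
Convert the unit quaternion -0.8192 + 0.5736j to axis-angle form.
axis = (0, 1, 0), θ = 290°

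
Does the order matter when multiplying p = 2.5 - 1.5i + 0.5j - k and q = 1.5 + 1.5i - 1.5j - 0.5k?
Yes: pq = 6.25 - 0.25i - 5.25j - 1.25k ≠ 6.25 + 3.25i - 0.75j - 4.25k = qp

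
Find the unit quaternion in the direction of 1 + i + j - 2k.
0.378 + 0.378i + 0.378j - 0.7559k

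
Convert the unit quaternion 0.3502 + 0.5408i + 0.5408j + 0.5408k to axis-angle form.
axis = (√3/3, √3/3, √3/3), θ = 139°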